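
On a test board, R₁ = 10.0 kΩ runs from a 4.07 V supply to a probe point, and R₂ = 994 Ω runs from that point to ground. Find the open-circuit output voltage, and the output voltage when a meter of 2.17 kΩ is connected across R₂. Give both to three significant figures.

Open-circuit: V = 4.07 × 994/(10000 + 994) = 0.368 V.
With the load, R₂ becomes R₂‖R_L = 681.7 Ω, so V = 4.07 × 681.7/10680 = 0.260 V.

Unloaded: 0.368 V; loaded: 0.260 V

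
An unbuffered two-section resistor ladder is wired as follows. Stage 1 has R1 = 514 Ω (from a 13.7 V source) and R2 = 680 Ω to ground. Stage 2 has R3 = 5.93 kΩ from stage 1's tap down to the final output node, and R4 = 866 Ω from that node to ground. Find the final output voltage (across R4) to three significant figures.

Stage 2 presents R3+R4 = 6796 Ω as a load on stage 1's tap.
Stage 1's lower leg becomes R2‖(R3+R4) = 618.1 Ω, so V_mid = 13.7 × 618.1/1132 = 7.480 V.
Stage 2 is itself unloaded: V_out = V_mid × R4/(R3+R4) = 7.480 × 866/6796 = 0.953 V.

V_out ≈ 0.953 V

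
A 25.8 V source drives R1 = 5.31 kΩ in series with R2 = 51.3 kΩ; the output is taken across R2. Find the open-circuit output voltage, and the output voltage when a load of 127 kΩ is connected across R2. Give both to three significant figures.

Unloaded: 23.4 V; loaded: 22.5 V

Open-circuit: V = 25.8 × 51.3/(5.31 + 51.3) = 23.4 V.
With the load, R2 becomes R2‖R_L = 36.54 kΩ, so V = 25.8 × 36.54/41.85 = 22.5 V.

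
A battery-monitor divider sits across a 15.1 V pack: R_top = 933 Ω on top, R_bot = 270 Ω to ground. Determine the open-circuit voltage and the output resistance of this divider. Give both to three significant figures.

V_th is the open-circuit tap voltage: 15.1 × 270/(933 + 270) = 3.39 V.
With the supply zeroed, R_top and R_bot appear in parallel from the tap: R_th = R_top‖R_bot = (933 × 270)/1203 = 209 Ω.

V_th = 3.39 V, R_th = 209 Ω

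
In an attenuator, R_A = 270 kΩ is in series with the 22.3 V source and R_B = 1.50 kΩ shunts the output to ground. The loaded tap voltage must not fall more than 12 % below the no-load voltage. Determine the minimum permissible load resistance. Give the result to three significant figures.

Output resistance R_th = R_A‖R_B = (270 × 1.50)/271.5 = 1.492 kΩ.
The fractional drop is R_th/(R_th + R_L); requiring this ≤ 0.120 gives R_L ≥ R_th(1/0.120 − 1) = 1.492 × 7.333 = 10.9 kΩ.

R_L(min) ≈ 10.9 kΩ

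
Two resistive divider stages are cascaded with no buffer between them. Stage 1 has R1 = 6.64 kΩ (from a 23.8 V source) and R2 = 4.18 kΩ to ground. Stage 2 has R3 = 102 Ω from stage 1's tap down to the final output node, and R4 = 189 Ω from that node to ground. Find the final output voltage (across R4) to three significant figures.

V_out ≈ 0.608 V

Stage 2 presents R3+R4 = 291.0 Ω as a load on stage 1's tap.
Stage 1's lower leg becomes R2‖(R3+R4) = 272.1 Ω, so V_mid = 23.8 × 272.1/6912 = 0.9368 V.
Stage 2 is itself unloaded: V_out = V_mid × R4/(R3+R4) = 0.9368 × 189/291.0 = 0.608 V.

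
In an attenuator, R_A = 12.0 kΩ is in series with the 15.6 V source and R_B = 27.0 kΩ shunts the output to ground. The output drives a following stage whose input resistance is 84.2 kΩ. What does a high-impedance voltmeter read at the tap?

V_out ≈ 9.83 V

The load sits in parallel with R_B: R_B‖R_L = (27.0 × 84.2) / (27.0 + 84.2) = 20.44 kΩ.
V_out = 15.6 × 20.44 / (12.0 + 20.44) = 15.6 × 20.44/32.44 = 9.83 V.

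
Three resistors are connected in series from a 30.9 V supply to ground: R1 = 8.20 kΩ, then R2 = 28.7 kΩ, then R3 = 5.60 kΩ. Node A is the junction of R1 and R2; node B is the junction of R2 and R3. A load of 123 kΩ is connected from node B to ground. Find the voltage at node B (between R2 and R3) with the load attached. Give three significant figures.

V ≈ 3.92 V

At node B, R3 is in parallel with the load: R3‖R_L = 5.356 kΩ.
Below node A the resistance is R2 + (R3‖R_L) = 34.06 kΩ, so V_A = 30.9 × 34.06/42.26 = 24.90 V.
Then V_B = V_A × (R3‖R_L)/(R2 + R3‖R_L) = 24.90 × 5.356/34.06 = 3.92 V.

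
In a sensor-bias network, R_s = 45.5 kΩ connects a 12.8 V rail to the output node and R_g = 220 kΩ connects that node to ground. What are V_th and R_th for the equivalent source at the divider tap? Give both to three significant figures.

V_th = 10.6 V, R_th = 37.7 kΩ

V_th is the open-circuit tap voltage: 12.8 × 220/(45.5 + 220) = 10.6 V.
With the supply zeroed, R_s and R_g appear in parallel from the tap: R_th = R_s‖R_g = (45.5 × 220)/265.5 = 37.7 kΩ.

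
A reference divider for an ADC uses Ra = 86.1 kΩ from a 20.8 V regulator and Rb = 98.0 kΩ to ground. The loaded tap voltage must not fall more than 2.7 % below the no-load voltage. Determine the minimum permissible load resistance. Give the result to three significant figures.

R_L(min) ≈ 1.65 MΩ

Output resistance R_th = Ra‖Rb = (86.1 × 98.0)/184.1 = 45.83 kΩ.
The fractional drop is R_th/(R_th + R_L); requiring this ≤ 0.0270 gives R_L ≥ R_th(1/0.0270 − 1) = 45.83 × 36.04 = 1.65 MΩ.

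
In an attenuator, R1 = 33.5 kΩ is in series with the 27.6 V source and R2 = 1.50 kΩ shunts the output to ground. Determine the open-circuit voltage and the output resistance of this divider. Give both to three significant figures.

V_th = 1.18 V, R_th = 1.44 kΩ

V_th is the open-circuit tap voltage: 27.6 × 1.50/(33.5 + 1.50) = 1.18 V.
With the supply zeroed, R1 and R2 appear in parallel from the tap: R_th = R1‖R2 = (33.5 × 1.50)/35.00 = 1.44 kΩ.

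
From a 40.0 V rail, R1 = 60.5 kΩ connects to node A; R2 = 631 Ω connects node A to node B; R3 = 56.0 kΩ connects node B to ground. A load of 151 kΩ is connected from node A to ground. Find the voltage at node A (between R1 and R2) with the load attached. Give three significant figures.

V ≈ 16.2 V

Below node A the series string R2+R3 = 56630 Ω sits in parallel with the 151000 Ω load: 41180 Ω.
V_A = 40.0 × 41180/(60500 + 41180) = 16.2 V.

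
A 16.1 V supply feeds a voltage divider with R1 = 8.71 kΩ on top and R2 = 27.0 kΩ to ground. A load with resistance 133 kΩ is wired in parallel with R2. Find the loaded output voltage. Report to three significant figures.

V_out ≈ 11.6 V

The load sits in parallel with R2: R2‖R_L = (27.0 × 133) / (27.0 + 133) = 22.44 kΩ.
V_out = 16.1 × 22.44 / (8.71 + 22.44) = 16.1 × 22.44/31.15 = 11.6 V.
(Unloaded it would have been 12.2 V.)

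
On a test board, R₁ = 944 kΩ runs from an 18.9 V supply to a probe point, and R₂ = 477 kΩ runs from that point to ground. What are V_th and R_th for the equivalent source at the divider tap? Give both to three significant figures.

V_th is the open-circuit tap voltage: 18.9 × 477/(944 + 477) = 6.34 V.
With the supply zeroed, R₁ and R₂ appear in parallel from the tap: R_th = R₁‖R₂ = (944 × 477)/1421 = 317 kΩ.

V_th = 6.34 V, R_th = 317 kΩ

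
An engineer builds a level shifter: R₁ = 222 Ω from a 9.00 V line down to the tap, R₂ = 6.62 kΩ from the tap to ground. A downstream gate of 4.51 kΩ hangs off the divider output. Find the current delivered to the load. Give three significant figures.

R₂‖R_L = 2682 Ω; V_out = 9.00 × 2682/2904 = 8.312 V.
I_L = V_out / R_L = 8.312 / 4.51 kΩ = 1.84 mA.

I_L ≈ 1.84 mA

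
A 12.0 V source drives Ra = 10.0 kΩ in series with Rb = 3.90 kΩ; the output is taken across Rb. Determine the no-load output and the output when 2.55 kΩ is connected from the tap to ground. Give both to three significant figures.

Unloaded: 3.37 V; loaded: 1.60 V

Open-circuit: V = 12.0 × 3.90/(10.0 + 3.90) = 3.37 V.
With the load, Rb becomes Rb‖R_L = 1.542 kΩ, so V = 12.0 × 1.542/11.54 = 1.60 V.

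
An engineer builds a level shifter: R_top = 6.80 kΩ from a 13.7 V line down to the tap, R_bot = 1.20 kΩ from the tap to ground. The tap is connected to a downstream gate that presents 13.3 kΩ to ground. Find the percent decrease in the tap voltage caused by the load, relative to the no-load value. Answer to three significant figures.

7.12 %

The divider's output (Thévenin) resistance is R_top‖R_bot = 1.020 kΩ.
Fractional drop under load = R_th/(R_th + R_L) = 1.020 / (1.020 + 13.3) = 0.07123.
So the output falls by 7.12 %.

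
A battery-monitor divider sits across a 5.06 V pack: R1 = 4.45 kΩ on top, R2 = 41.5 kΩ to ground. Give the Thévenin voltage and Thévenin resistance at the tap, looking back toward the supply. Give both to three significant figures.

V_th is the open-circuit tap voltage: 5.06 × 41.5/(4.45 + 41.5) = 4.57 V.
With the supply zeroed, R1 and R2 appear in parallel from the tap: R_th = R1‖R2 = (4.45 × 41.5)/45.95 = 4.02 kΩ.

V_th = 4.57 V, R_th = 4.02 kΩ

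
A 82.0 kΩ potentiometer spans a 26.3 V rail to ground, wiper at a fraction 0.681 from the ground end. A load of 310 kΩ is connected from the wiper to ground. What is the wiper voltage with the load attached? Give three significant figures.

V ≈ 16.9 V

The wiper splits the pot into (1−α)R = 26.16 kΩ above and αR = 55.84 kΩ below.
Lower section ‖ load = 47.32 kΩ.
V_wiper = 26.3 × 47.32/(26.16 + 47.32) = 16.9 V.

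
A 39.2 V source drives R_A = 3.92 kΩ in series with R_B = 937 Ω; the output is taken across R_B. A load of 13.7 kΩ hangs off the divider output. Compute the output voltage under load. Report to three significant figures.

V_out ≈ 7.17 V

The load sits in parallel with R_B: R_B‖R_L = (937 × 13700) / (937 + 13700) = 877.0 Ω.
V_out = 39.2 × 877.0 / (3920 + 877.0) = 39.2 × 877.0/4797 = 7.17 V.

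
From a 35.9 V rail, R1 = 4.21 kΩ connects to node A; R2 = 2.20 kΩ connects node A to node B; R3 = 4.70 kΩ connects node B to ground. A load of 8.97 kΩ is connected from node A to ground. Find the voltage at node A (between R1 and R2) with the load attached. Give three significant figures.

V ≈ 17.3 V

Below node A the series string R2+R3 = 6.900 kΩ sits in parallel with the 8.97 kΩ load: 3.900 kΩ.
V_A = 35.9 × 3.900/(4.21 + 3.900) = 17.3 V.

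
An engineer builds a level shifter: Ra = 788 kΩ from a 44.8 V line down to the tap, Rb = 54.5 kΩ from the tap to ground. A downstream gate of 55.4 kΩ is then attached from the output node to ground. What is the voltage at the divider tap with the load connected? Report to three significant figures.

The load sits in parallel with Rb: Rb‖R_L = (54.5 × 55.4) / (54.5 + 55.4) = 27.47 kΩ.
V_out = 44.8 × 27.47 / (788 + 27.47) = 44.8 × 27.47/815.5 = 1.51 V.

V_out ≈ 1.51 V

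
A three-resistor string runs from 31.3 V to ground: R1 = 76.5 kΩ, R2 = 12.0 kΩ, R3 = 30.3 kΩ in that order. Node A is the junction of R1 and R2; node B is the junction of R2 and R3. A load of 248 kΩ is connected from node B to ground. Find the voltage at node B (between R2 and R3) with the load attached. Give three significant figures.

V ≈ 7.32 V

At node B, R3 is in parallel with the load: R3‖R_L = 27.00 kΩ.
Below node A the resistance is R2 + (R3‖R_L) = 39.00 kΩ, so V_A = 31.3 × 39.00/115.5 = 10.57 V.
Then V_B = V_A × (R3‖R_L)/(R2 + R3‖R_L) = 10.57 × 27.00/39.00 = 7.32 V.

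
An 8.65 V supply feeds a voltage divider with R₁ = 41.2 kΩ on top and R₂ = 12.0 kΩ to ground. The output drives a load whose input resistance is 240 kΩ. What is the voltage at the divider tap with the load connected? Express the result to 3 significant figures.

V_out ≈ 1.88 V

The load sits in parallel with R₂: R₂‖R_L = (12.0 × 240) / (12.0 + 240) = 11.43 kΩ.
V_out = 8.65 × 11.43 / (41.2 + 11.43) = 8.65 × 11.43/52.63 = 1.88 V.
(Unloaded it would have been 1.95 V.)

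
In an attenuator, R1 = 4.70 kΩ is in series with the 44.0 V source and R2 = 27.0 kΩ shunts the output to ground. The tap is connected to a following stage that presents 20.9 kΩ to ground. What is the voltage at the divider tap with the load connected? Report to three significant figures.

The load sits in parallel with R2: R2‖R_L = (27.0 × 20.9) / (27.0 + 20.9) = 11.78 kΩ.
V_out = 44.0 × 11.78 / (4.70 + 11.78) = 44.0 × 11.78/16.48 = 31.5 V.

V_out ≈ 31.5 V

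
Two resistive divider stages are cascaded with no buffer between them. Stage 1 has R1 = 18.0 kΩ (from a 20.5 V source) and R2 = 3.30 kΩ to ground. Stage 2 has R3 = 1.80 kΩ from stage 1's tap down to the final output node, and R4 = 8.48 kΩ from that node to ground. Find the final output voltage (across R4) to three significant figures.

Stage 2 presents R3+R4 = 10.28 kΩ as a load on stage 1's tap.
Stage 1's lower leg becomes R2‖(R3+R4) = 2.498 kΩ, so V_mid = 20.5 × 2.498/20.50 = 2.498 V.
Stage 2 is itself unloaded: V_out = V_mid × R4/(R3+R4) = 2.498 × 8.48/10.28 = 2.06 V.

V_out ≈ 2.06 V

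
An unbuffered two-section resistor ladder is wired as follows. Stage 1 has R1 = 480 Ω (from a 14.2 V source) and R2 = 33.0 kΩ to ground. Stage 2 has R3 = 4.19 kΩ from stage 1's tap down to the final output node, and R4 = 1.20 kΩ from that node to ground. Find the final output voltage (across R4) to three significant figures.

Stage 2 presents R3+R4 = 5390 Ω as a load on stage 1's tap.
Stage 1's lower leg becomes R2‖(R3+R4) = 4633 Ω, so V_mid = 14.2 × 4633/5113 = 12.87 V.
Stage 2 is itself unloaded: V_out = V_mid × R4/(R3+R4) = 12.87 × 1200/5390 = 2.86 V.

V_out ≈ 2.86 V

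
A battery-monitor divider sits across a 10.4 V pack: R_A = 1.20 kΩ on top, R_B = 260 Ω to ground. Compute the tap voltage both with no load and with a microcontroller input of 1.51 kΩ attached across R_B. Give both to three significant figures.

Open-circuit: V = 10.4 × 260/(1200 + 260) = 1.85 V.
With the load, R_B becomes R_B‖R_L = 221.8 Ω, so V = 10.4 × 221.8/1422 = 1.62 V.

Unloaded: 1.85 V; loaded: 1.62 V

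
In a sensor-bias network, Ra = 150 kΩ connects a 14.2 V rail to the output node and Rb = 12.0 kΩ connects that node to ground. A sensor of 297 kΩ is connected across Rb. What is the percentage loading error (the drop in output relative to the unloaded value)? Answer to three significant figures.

The divider's output (Thévenin) resistance is Ra‖Rb = 11.11 kΩ.
Fractional drop under load = R_th/(R_th + R_L) = 11.11 / (11.11 + 297) = 0.03606.
So the output falls by 3.61 %.

3.61 %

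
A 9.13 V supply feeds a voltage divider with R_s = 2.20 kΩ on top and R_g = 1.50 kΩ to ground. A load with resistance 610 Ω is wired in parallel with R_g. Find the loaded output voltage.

The load sits in parallel with R_g: R_g‖R_L = (1500 × 610) / (1500 + 610) = 433.6 Ω.
V_out = 9.13 × 433.6 / (2200 + 433.6) = 9.13 × 433.6/2634 = 1.50 V.

V_out ≈ 1.50 V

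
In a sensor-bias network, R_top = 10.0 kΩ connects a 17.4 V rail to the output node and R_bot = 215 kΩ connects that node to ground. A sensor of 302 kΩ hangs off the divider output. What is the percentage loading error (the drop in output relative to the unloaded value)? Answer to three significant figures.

The divider's output (Thévenin) resistance is R_top‖R_bot = 9.556 kΩ.
Fractional drop under load = R_th/(R_th + R_L) = 9.556 / (9.556 + 302) = 0.03067.
So the output falls by 3.07 %.

3.07 %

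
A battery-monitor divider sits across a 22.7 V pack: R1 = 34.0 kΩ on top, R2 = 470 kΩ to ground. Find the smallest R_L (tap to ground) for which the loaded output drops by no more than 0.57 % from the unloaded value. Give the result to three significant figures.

Output resistance R_th = R1‖R2 = (34.0 × 470)/504.0 = 31.71 kΩ.
The fractional drop is R_th/(R_th + R_L); requiring this ≤ 0.00570 gives R_L ≥ R_th(1/0.00570 − 1) = 31.71 × 174.4 = 5.53 MΩ.

R_L(min) ≈ 5.53 MΩ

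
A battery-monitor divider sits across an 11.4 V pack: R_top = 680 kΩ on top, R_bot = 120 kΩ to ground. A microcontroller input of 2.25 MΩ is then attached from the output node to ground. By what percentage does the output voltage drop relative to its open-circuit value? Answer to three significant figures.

4.34 %

The divider's output (Thévenin) resistance is R_top‖R_bot = 102.0 kΩ.
Fractional drop under load = R_th/(R_th + R_L) = 102.0 / (102.0 + 2250) = 0.04337.
So the output falls by 4.34 %.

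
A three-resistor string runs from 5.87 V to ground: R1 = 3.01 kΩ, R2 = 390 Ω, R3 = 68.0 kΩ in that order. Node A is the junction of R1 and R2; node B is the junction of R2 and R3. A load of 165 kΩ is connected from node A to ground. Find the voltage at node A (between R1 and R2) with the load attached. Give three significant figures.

Below node A the series string R2+R3 = 68390 Ω sits in parallel with the 165000 Ω load: 48350 Ω.
V_A = 5.87 × 48350/(3010 + 48350) = 5.53 V.

V ≈ 5.53 V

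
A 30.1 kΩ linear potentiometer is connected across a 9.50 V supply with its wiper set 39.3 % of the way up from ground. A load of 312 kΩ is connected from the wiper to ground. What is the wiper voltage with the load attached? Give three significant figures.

V ≈ 3.65 V

The wiper splits the pot into (1−α)R = 18.27 kΩ above and αR = 11.83 kΩ below.
Lower section ‖ load = 11.40 kΩ.
V_wiper = 9.50 × 11.40/(18.27 + 11.40) = 3.65 V.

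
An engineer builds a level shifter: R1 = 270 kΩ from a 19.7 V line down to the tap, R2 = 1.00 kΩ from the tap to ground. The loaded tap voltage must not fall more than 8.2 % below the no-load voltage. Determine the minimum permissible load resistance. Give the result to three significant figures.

R_L(min) ≈ 11.2 kΩ

Output resistance R_th = R1‖R2 = (270000 × 1000)/271000 = 996.3 Ω.
The fractional drop is R_th/(R_th + R_L); requiring this ≤ 0.0820 gives R_L ≥ R_th(1/0.0820 − 1) = 996.3 × 11.20 = 11.2 kΩ.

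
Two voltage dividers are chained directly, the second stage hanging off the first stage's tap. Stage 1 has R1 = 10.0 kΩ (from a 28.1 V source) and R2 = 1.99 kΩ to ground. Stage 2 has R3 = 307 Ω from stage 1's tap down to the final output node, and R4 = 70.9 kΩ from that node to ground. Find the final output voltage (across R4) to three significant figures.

Stage 2 presents R3+R4 = 71210 Ω as a load on stage 1's tap.
Stage 1's lower leg becomes R2‖(R3+R4) = 1936 Ω, so V_mid = 28.1 × 1936/11940 = 4.558 V.
Stage 2 is itself unloaded: V_out = V_mid × R4/(R3+R4) = 4.558 × 70900/71210 = 4.54 V.

V_out ≈ 4.54 V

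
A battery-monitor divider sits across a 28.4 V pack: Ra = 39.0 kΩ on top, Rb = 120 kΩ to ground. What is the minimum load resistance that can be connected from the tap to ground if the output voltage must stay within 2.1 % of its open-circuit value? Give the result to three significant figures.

Output resistance R_th = Ra‖Rb = (39.0 × 120)/159.0 = 29.43 kΩ.
The fractional drop is R_th/(R_th + R_L); requiring this ≤ 0.0210 gives R_L ≥ R_th(1/0.0210 − 1) = 29.43 × 46.62 = 1.37 MΩ.

R_L(min) ≈ 1.37 MΩ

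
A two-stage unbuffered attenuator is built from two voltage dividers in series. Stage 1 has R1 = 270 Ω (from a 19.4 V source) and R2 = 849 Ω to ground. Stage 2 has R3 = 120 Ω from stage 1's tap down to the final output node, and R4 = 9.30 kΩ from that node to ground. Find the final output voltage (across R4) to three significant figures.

V_out ≈ 14.2 V

Stage 2 presents R3+R4 = 9420 Ω as a load on stage 1's tap.
Stage 1's lower leg becomes R2‖(R3+R4) = 778.8 Ω, so V_mid = 19.4 × 778.8/1049 = 14.41 V.
Stage 2 is itself unloaded: V_out = V_mid × R4/(R3+R4) = 14.41 × 9300/9420 = 14.2 V.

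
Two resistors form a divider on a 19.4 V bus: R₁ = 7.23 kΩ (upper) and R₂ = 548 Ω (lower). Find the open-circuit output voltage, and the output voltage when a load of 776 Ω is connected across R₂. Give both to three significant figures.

Unloaded: 1.37 V; loaded: 0.825 V

Open-circuit: V = 19.4 × 548/(7230 + 548) = 1.37 V.
With the load, R₂ becomes R₂‖R_L = 321.2 Ω, so V = 19.4 × 321.2/7551 = 0.825 V.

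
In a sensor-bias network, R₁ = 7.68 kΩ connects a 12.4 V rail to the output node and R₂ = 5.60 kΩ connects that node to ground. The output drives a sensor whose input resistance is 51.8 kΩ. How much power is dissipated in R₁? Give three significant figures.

P ≈ 7.28 mW

Total resistance from the source is R₁ + (R₂‖R_L) = 12.73 kΩ, so I = 12.4/12.73 kΩ = 0.9738 mA.
P = I²·R₁ = (0.9738 mA)² × 7.68 kΩ = 7.28 mW.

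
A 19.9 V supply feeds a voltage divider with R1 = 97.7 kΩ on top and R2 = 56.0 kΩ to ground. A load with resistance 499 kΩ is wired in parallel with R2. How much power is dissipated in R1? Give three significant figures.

Total resistance from the source is R1 + (R2‖R_L) = 148.0 kΩ, so I = 19.9/148.0 kΩ = 0.1344 mA.
P = I²·R1 = (0.1344 mA)² × 97.7 kΩ = 1.77 mW.

P ≈ 1.77 mW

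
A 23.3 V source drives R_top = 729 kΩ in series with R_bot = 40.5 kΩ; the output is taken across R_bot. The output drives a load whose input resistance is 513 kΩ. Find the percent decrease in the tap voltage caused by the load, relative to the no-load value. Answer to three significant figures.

6.96 %

The divider's output (Thévenin) resistance is R_top‖R_bot = 38.37 kΩ.
Fractional drop under load = R_th/(R_th + R_L) = 38.37 / (38.37 + 513) = 0.06959.
So the output falls by 6.96 %.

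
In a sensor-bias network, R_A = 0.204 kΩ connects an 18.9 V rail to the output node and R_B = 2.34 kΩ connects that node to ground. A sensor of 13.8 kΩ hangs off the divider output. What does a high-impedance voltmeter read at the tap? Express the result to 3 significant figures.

The load sits in parallel with R_B: R_B‖R_L = (2340 × 13800) / (2340 + 13800) = 2001 Ω.
V_out = 18.9 × 2001 / (204 + 2001) = 18.9 × 2001/2205 = 17.2 V.
(Unloaded it would have been 17.4 V.)

V_out ≈ 17.2 V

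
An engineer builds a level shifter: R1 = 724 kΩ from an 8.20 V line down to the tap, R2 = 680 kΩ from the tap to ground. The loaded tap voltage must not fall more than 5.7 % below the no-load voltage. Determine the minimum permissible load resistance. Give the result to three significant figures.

R_L(min) ≈ 5.80 MΩ

Output resistance R_th = R1‖R2 = (724 × 680)/1404 = 350.7 kΩ.
The fractional drop is R_th/(R_th + R_L); requiring this ≤ 0.0570 gives R_L ≥ R_th(1/0.0570 − 1) = 350.7 × 16.54 = 5.80 MΩ.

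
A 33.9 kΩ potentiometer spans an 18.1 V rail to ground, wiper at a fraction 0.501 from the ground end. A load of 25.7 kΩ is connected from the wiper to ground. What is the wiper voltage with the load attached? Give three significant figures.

V ≈ 6.82 V

The wiper splits the pot into (1−α)R = 16.92 kΩ above and αR = 16.98 kΩ below.
Lower section ‖ load = 10.23 kΩ.
V_wiper = 18.1 × 10.23/(16.92 + 10.23) = 6.82 V.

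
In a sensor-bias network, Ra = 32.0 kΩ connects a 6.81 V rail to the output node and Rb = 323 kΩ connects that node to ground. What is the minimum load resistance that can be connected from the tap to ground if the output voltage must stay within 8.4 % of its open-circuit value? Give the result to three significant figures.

R_L(min) ≈ 317 kΩ

Output resistance R_th = Ra‖Rb = (32.0 × 323)/355.0 = 29.12 kΩ.
The fractional drop is R_th/(R_th + R_L); requiring this ≤ 0.0840 gives R_L ≥ R_th(1/0.0840 − 1) = 29.12 × 10.90 = 317 kΩ.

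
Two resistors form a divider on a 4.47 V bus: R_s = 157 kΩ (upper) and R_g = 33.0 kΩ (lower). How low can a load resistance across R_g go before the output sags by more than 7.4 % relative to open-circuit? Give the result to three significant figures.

Output resistance R_th = R_s‖R_g = (157 × 33.0)/190.0 = 27.27 kΩ.
The fractional drop is R_th/(R_th + R_L); requiring this ≤ 0.0740 gives R_L ≥ R_th(1/0.0740 − 1) = 27.27 × 12.51 = 341 kΩ.

R_L(min) ≈ 341 kΩ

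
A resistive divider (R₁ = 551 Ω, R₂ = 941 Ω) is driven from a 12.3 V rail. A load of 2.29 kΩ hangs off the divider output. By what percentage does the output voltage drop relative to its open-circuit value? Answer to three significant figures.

Unloaded V = 12.3 × 941/1492 = 7.7576 V.
Loaded: R₂‖R_L = 666.9 Ω, giving V = 12.3 × 666.9/1218 = 6.7354 V.
Drop = (7.7576 − 6.7354) / 7.7576 = 13.2 %.

13.2 %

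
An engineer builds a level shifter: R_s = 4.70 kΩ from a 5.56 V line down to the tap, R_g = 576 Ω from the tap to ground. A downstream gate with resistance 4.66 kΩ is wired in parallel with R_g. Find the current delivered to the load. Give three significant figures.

I_L ≈ 0.117 mA

R_g‖R_L = 512.6 Ω; V_out = 5.56 × 512.6/5213 = 0.5468 V.
I_L = V_out / R_L = 0.5468 / 4.66 kΩ = 0.117 mA.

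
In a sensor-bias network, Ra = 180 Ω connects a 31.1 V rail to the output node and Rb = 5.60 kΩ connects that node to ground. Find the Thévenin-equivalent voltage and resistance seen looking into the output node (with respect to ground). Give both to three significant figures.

V_th = 30.1 V, R_th = 174 Ω

V_th is the open-circuit tap voltage: 31.1 × 5600/(180 + 5600) = 30.1 V.
With the supply zeroed, Ra and Rb appear in parallel from the tap: R_th = Ra‖Rb = (180 × 5600)/5780 = 174 Ω.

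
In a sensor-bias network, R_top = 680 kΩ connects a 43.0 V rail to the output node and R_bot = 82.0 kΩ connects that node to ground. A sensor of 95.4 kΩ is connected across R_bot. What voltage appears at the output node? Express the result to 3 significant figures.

The load sits in parallel with R_bot: R_bot‖R_L = (82.0 × 95.4) / (82.0 + 95.4) = 44.10 kΩ.
V_out = 43.0 × 44.10 / (680 + 44.10) = 43.0 × 44.10/724.1 = 2.62 V.
(Unloaded it would have been 4.63 V.)

V_out ≈ 2.62 V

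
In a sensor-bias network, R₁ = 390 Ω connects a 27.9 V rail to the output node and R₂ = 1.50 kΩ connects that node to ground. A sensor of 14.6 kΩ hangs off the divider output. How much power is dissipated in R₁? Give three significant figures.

Total resistance from the source is R₁ + (R₂‖R_L) = 1750 Ω, so I = 27.9/1750 Ω = 15.94 mA.
P = I²·R₁ = (15.94 mA)² × 390 Ω = 99.1 mW.

P ≈ 99.1 mW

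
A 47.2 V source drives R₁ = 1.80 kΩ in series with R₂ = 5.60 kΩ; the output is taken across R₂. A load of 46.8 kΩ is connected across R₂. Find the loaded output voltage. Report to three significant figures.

The load sits in parallel with R₂: R₂‖R_L = (5.60 × 46.8) / (5.60 + 46.8) = 5.002 kΩ.
V_out = 47.2 × 5.002 / (1.80 + 5.002) = 47.2 × 5.002/6.802 = 34.7 V.

V_out ≈ 34.7 V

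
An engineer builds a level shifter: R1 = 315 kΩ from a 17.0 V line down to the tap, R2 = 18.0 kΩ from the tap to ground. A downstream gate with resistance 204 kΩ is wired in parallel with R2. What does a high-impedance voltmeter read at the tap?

The load sits in parallel with R2: R2‖R_L = (18.0 × 204) / (18.0 + 204) = 16.54 kΩ.
V_out = 17.0 × 16.54 / (315 + 16.54) = 17.0 × 16.54/331.5 = 0.848 V.
(Unloaded it would have been 0.919 V.)

V_out ≈ 0.848 V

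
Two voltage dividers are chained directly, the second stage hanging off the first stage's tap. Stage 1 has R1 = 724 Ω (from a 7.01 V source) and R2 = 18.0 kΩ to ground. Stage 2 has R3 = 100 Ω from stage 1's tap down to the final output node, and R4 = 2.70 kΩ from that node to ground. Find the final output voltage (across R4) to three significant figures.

Stage 2 presents R3+R4 = 2800 Ω as a load on stage 1's tap.
Stage 1's lower leg becomes R2‖(R3+R4) = 2423 Ω, so V_mid = 7.01 × 2423/3147 = 5.397 V.
Stage 2 is itself unloaded: V_out = V_mid × R4/(R3+R4) = 5.397 × 2700/2800 = 5.20 V.

V_out ≈ 5.20 V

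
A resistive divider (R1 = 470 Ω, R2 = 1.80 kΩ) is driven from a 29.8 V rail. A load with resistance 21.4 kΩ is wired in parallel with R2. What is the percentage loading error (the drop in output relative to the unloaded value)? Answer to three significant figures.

The divider's output (Thévenin) resistance is R1‖R2 = 372.7 Ω.
Fractional drop under load = R_th/(R_th + R_L) = 372.7 / (372.7 + 21400) = 0.01712.
So the output falls by 1.71 %.

1.71 %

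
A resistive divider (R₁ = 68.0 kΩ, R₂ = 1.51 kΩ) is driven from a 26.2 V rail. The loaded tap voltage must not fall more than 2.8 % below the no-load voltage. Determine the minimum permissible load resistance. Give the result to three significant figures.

Output resistance R_th = R₁‖R₂ = (68.0 × 1.51)/69.51 = 1.477 kΩ.
The fractional drop is R_th/(R_th + R_L); requiring this ≤ 0.0280 gives R_L ≥ R_th(1/0.0280 − 1) = 1.477 × 34.71 = 51.3 kΩ.

R_L(min) ≈ 51.3 kΩ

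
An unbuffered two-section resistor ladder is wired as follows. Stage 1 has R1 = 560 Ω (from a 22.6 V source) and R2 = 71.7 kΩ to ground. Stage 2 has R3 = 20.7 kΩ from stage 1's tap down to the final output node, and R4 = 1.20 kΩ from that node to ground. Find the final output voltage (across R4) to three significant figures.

V_out ≈ 1.20 V

Stage 2 presents R3+R4 = 21900 Ω as a load on stage 1's tap.
Stage 1's lower leg becomes R2‖(R3+R4) = 16780 Ω, so V_mid = 22.6 × 16780/17340 = 21.87 V.
Stage 2 is itself unloaded: V_out = V_mid × R4/(R3+R4) = 21.87 × 1200/21900 = 1.20 V.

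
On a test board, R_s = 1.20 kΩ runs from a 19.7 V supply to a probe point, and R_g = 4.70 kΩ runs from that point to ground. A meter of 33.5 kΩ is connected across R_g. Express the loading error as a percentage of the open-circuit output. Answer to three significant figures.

The divider's output (Thévenin) resistance is R_s‖R_g = 0.9559 kΩ.
Fractional drop under load = R_th/(R_th + R_L) = 0.9559 / (0.9559 + 33.5) = 0.02774.
So the output falls by 2.77 %.

2.77 %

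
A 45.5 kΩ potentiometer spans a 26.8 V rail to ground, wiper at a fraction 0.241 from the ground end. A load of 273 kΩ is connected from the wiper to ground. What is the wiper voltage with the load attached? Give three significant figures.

V ≈ 6.27 V

The wiper splits the pot into (1−α)R = 34.53 kΩ above and αR = 10.97 kΩ below.
Lower section ‖ load = 10.54 kΩ.
V_wiper = 26.8 × 10.54/(34.53 + 10.54) = 6.27 V.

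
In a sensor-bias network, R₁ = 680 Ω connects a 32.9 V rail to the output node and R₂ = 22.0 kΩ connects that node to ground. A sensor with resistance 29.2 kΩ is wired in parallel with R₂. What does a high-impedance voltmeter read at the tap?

V_out ≈ 31.2 V

The load sits in parallel with R₂: R₂‖R_L = (22000 × 29200) / (22000 + 29200) = 12550 Ω.
V_out = 32.9 × 12550 / (680 + 12550) = 32.9 × 12550/13230 = 31.2 V.
(Unloaded it would have been 31.9 V.)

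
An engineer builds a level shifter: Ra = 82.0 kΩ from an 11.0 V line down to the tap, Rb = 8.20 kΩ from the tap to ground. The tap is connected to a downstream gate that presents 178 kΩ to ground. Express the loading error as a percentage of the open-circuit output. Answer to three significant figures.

4.02 %

The divider's output (Thévenin) resistance is Ra‖Rb = 7.455 kΩ.
Fractional drop under load = R_th/(R_th + R_L) = 7.455 / (7.455 + 178) = 0.04020.
So the output falls by 4.02 %.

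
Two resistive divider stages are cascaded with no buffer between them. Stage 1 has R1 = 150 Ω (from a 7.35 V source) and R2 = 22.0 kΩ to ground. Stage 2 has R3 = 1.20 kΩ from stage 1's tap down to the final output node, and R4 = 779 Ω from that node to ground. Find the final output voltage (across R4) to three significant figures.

V_out ≈ 2.67 V

Stage 2 presents R3+R4 = 1979 Ω as a load on stage 1's tap.
Stage 1's lower leg becomes R2‖(R3+R4) = 1816 Ω, so V_mid = 7.35 × 1816/1966 = 6.789 V.
Stage 2 is itself unloaded: V_out = V_mid × R4/(R3+R4) = 6.789 × 779/1979 = 2.67 V.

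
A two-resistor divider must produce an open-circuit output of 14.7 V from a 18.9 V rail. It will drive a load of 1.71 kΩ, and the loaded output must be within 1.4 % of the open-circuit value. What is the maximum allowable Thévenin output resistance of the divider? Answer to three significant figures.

R_th ≤ 24.3 Ω

Loading drop = R_th/(R_th + R_L) ≤ 0.0140, so R_th ≤ R_L · ε/(1−ε) = 1.71 kΩ × 0.0140/0.9860 = 24.3 Ω.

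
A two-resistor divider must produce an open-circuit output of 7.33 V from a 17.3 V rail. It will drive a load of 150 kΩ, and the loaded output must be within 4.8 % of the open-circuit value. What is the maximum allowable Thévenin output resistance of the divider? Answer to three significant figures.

R_th ≤ 7.56 kΩ

Loading drop = R_th/(R_th + R_L) ≤ 0.0480, so R_th ≤ R_L · ε/(1−ε) = 150 kΩ × 0.0480/0.9520 = 7.56 kΩ.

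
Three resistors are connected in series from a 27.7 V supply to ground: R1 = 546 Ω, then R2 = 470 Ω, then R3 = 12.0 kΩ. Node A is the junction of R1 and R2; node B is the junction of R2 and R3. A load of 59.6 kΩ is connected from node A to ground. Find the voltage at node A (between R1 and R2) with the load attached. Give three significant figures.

V ≈ 26.3 V

Below node A the series string R2+R3 = 12470 Ω sits in parallel with the 59600 Ω load: 10310 Ω.
V_A = 27.7 × 10310/(546 + 10310) = 26.3 V.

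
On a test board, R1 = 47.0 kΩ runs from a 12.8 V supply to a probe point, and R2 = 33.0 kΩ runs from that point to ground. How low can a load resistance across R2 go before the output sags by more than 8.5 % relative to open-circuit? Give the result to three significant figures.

Output resistance R_th = R1‖R2 = (47.0 × 33.0)/80.00 = 19.39 kΩ.
The fractional drop is R_th/(R_th + R_L); requiring this ≤ 0.0850 gives R_L ≥ R_th(1/0.0850 − 1) = 19.39 × 10.76 = 209 kΩ.

R_L(min) ≈ 209 kΩ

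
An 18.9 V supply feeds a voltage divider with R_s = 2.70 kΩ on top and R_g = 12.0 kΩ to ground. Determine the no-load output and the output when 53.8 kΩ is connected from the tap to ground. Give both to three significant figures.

Unloaded: 15.4 V; loaded: 14.8 V

Open-circuit: V = 18.9 × 12.0/(2.70 + 12.0) = 15.4 V.
With the load, R_g becomes R_g‖R_L = 9.812 kΩ, so V = 18.9 × 9.812/12.51 = 14.8 V.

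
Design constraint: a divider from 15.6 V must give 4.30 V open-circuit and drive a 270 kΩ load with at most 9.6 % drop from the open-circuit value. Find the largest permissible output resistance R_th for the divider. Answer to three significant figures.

R_th ≤ 28.7 kΩ

Loading drop = R_th/(R_th + R_L) ≤ 0.0960, so R_th ≤ R_L · ε/(1−ε) = 270 kΩ × 0.0960/0.9040 = 28.7 kΩ.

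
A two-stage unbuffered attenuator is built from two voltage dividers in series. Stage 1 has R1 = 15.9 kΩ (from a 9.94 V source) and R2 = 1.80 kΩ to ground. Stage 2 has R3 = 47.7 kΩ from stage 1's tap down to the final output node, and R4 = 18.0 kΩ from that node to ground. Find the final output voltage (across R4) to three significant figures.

V_out ≈ 0.270 V

Stage 2 presents R3+R4 = 65.70 kΩ as a load on stage 1's tap.
Stage 1's lower leg becomes R2‖(R3+R4) = 1.752 kΩ, so V_mid = 9.94 × 1.752/17.65 = 0.9866 V.
Stage 2 is itself unloaded: V_out = V_mid × R4/(R3+R4) = 0.9866 × 18.0/65.70 = 0.270 V.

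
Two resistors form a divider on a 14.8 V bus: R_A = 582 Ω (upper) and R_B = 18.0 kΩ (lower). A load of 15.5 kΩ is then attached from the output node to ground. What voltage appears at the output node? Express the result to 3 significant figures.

The load sits in parallel with R_B: R_B‖R_L = (18000 × 15500) / (18000 + 15500) = 8328 Ω.
V_out = 14.8 × 8328 / (582 + 8328) = 14.8 × 8328/8910 = 13.8 V.

V_out ≈ 13.8 V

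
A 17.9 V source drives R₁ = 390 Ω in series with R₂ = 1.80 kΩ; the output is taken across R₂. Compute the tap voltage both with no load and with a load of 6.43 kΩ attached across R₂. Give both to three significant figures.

Open-circuit: V = 17.9 × 1800/(390 + 1800) = 14.7 V.
With the load, R₂ becomes R₂‖R_L = 1406 Ω, so V = 17.9 × 1406/1796 = 14.0 V.

Unloaded: 14.7 V; loaded: 14.0 V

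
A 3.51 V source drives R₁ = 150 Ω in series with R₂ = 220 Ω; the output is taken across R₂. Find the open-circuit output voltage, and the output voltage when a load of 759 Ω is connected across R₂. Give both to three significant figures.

Unloaded: 2.09 V; loaded: 1.87 V

Open-circuit: V = 3.51 × 220/(150 + 220) = 2.09 V.
With the load, R₂ becomes R₂‖R_L = 170.6 Ω, so V = 3.51 × 170.6/320.6 = 1.87 V.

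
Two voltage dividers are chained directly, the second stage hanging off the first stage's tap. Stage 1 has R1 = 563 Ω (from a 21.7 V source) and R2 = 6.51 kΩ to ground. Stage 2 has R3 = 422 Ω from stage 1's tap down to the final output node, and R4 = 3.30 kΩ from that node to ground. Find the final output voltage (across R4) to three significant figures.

V_out ≈ 15.5 V

Stage 2 presents R3+R4 = 3722 Ω as a load on stage 1's tap.
Stage 1's lower leg becomes R2‖(R3+R4) = 2368 Ω, so V_mid = 21.7 × 2368/2931 = 17.53 V.
Stage 2 is itself unloaded: V_out = V_mid × R4/(R3+R4) = 17.53 × 3300/3722 = 15.5 V.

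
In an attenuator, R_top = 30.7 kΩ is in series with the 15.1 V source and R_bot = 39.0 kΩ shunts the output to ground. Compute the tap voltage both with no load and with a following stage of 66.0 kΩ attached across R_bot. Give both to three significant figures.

Unloaded: 8.45 V; loaded: 6.70 V

Open-circuit: V = 15.1 × 39.0/(30.7 + 39.0) = 8.45 V.
With the load, R_bot becomes R_bot‖R_L = 24.51 kΩ, so V = 15.1 × 24.51/55.21 = 6.70 V.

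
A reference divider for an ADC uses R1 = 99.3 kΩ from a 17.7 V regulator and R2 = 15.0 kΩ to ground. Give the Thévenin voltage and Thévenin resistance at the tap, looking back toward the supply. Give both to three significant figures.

V_th is the open-circuit tap voltage: 17.7 × 15.0/(99.3 + 15.0) = 2.32 V.
With the supply zeroed, R1 and R2 appear in parallel from the tap: R_th = R1‖R2 = (99.3 × 15.0)/114.3 = 13.0 kΩ.

V_th = 2.32 V, R_th = 13.0 kΩ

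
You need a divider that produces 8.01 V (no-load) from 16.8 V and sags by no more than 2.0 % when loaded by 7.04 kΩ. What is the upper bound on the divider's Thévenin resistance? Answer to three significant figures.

R_th ≤ 144 Ω

Loading drop = R_th/(R_th + R_L) ≤ 0.0200, so R_th ≤ R_L · ε/(1−ε) = 7.04 kΩ × 0.0200/0.9800 = 144 Ω.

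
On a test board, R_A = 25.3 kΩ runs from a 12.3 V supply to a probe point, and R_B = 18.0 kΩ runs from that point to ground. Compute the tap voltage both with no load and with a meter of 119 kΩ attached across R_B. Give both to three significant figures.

Unloaded: 5.11 V; loaded: 4.70 V

Open-circuit: V = 12.3 × 18.0/(25.3 + 18.0) = 5.11 V.
With the load, R_B becomes R_B‖R_L = 15.64 kΩ, so V = 12.3 × 15.64/40.94 = 4.70 V.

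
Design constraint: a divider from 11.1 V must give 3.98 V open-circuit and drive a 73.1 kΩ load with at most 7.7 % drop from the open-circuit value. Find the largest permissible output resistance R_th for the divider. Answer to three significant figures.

R_th ≤ 6.10 kΩ

Loading drop = R_th/(R_th + R_L) ≤ 0.0770, so R_th ≤ R_L · ε/(1−ε) = 73.1 kΩ × 0.0770/0.9230 = 6.10 kΩ.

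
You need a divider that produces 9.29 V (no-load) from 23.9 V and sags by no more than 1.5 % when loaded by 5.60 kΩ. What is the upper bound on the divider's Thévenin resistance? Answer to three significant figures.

R_th ≤ 85.3 Ω

Loading drop = R_th/(R_th + R_L) ≤ 0.0150, so R_th ≤ R_L · ε/(1−ε) = 5.60 kΩ × 0.0150/0.9850 = 85.3 Ω.
(Any R1, R2 with R2/(R1+R2) = 0.389 and R1‖R2 ≤ 85.3 Ω will meet the spec.)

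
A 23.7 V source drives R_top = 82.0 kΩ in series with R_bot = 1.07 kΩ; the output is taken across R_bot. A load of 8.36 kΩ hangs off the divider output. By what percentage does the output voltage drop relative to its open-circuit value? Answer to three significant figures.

Unloaded V = 23.7 × 1.07/83.07 = 0.30527 V.
Loaded: R_bot‖R_L = 0.9486 kΩ, giving V = 23.7 × 0.9486/82.95 = 0.27103 V.
Drop = (0.30527 − 0.27103) / 0.30527 = 11.2 %.

11.2 %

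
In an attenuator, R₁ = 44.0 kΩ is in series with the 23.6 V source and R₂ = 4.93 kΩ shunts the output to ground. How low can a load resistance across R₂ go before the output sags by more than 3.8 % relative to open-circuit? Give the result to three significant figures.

Output resistance R_th = R₁‖R₂ = (44.0 × 4.93)/48.93 = 4.433 kΩ.
The fractional drop is R_th/(R_th + R_L); requiring this ≤ 0.0380 gives R_L ≥ R_th(1/0.0380 − 1) = 4.433 × 25.32 = 112 kΩ.

R_L(min) ≈ 112 kΩ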